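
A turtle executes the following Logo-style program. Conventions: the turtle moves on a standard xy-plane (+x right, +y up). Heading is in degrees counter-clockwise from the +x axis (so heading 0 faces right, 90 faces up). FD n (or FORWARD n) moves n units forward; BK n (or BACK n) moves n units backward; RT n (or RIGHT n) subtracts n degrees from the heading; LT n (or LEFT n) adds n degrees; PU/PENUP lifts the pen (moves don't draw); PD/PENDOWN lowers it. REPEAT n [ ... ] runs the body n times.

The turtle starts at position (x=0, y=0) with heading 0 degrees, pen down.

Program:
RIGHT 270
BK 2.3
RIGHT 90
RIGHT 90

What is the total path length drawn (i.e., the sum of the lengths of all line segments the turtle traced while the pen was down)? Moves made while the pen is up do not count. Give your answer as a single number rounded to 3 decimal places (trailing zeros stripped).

Answer: 2.3

Derivation:
Executing turtle program step by step:
Start: pos=(0,0), heading=0, pen down
RT 270: heading 0 -> 90
BK 2.3: (0,0) -> (0,-2.3) [heading=90, draw]
RT 90: heading 90 -> 0
RT 90: heading 0 -> 270
Final: pos=(0,-2.3), heading=270, 1 segment(s) drawn

Segment lengths:
  seg 1: (0,0) -> (0,-2.3), length = 2.3
Total = 2.3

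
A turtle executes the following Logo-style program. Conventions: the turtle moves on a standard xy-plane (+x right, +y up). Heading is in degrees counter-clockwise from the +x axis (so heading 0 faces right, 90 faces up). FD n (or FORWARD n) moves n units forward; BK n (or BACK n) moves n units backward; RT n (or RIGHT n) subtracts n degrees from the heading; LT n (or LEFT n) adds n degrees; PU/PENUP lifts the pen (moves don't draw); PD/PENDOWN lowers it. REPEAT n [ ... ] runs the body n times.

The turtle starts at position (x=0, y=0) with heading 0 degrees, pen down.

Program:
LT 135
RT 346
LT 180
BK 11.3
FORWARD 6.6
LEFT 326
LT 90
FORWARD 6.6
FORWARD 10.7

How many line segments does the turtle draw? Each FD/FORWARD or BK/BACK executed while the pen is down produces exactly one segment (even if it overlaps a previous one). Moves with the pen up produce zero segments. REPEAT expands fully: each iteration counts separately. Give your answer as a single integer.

Answer: 4

Derivation:
Executing turtle program step by step:
Start: pos=(0,0), heading=0, pen down
LT 135: heading 0 -> 135
RT 346: heading 135 -> 149
LT 180: heading 149 -> 329
BK 11.3: (0,0) -> (-9.686,5.82) [heading=329, draw]
FD 6.6: (-9.686,5.82) -> (-4.029,2.421) [heading=329, draw]
LT 326: heading 329 -> 295
LT 90: heading 295 -> 25
FD 6.6: (-4.029,2.421) -> (1.953,5.21) [heading=25, draw]
FD 10.7: (1.953,5.21) -> (11.65,9.732) [heading=25, draw]
Final: pos=(11.65,9.732), heading=25, 4 segment(s) drawn
Segments drawn: 4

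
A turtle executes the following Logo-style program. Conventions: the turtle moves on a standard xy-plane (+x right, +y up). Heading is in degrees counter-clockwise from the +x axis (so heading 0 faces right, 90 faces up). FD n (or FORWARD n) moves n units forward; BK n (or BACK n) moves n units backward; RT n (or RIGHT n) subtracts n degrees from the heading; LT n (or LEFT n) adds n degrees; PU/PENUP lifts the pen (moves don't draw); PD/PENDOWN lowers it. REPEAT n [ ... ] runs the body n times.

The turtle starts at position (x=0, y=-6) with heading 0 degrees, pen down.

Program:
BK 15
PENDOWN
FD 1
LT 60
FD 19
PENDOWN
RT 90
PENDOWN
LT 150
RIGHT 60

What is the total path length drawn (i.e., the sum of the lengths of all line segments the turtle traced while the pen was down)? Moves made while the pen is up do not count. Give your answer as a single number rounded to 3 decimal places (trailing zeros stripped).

Answer: 35

Derivation:
Executing turtle program step by step:
Start: pos=(0,-6), heading=0, pen down
BK 15: (0,-6) -> (-15,-6) [heading=0, draw]
PD: pen down
FD 1: (-15,-6) -> (-14,-6) [heading=0, draw]
LT 60: heading 0 -> 60
FD 19: (-14,-6) -> (-4.5,10.454) [heading=60, draw]
PD: pen down
RT 90: heading 60 -> 330
PD: pen down
LT 150: heading 330 -> 120
RT 60: heading 120 -> 60
Final: pos=(-4.5,10.454), heading=60, 3 segment(s) drawn

Segment lengths:
  seg 1: (0,-6) -> (-15,-6), length = 15
  seg 2: (-15,-6) -> (-14,-6), length = 1
  seg 3: (-14,-6) -> (-4.5,10.454), length = 19
Total = 35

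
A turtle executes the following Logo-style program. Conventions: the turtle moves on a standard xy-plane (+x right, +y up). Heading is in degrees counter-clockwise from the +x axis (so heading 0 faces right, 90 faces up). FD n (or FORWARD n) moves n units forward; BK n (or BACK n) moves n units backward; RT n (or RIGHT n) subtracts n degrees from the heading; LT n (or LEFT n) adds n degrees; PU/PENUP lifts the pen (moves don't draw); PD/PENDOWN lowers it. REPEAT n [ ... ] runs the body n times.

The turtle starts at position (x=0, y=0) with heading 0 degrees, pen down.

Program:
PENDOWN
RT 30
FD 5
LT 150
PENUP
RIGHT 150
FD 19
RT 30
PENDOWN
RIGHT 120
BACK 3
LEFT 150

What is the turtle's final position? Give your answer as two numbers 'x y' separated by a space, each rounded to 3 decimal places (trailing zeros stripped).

Executing turtle program step by step:
Start: pos=(0,0), heading=0, pen down
PD: pen down
RT 30: heading 0 -> 330
FD 5: (0,0) -> (4.33,-2.5) [heading=330, draw]
LT 150: heading 330 -> 120
PU: pen up
RT 150: heading 120 -> 330
FD 19: (4.33,-2.5) -> (20.785,-12) [heading=330, move]
RT 30: heading 330 -> 300
PD: pen down
RT 120: heading 300 -> 180
BK 3: (20.785,-12) -> (23.785,-12) [heading=180, draw]
LT 150: heading 180 -> 330
Final: pos=(23.785,-12), heading=330, 2 segment(s) drawn

Answer: 23.785 -12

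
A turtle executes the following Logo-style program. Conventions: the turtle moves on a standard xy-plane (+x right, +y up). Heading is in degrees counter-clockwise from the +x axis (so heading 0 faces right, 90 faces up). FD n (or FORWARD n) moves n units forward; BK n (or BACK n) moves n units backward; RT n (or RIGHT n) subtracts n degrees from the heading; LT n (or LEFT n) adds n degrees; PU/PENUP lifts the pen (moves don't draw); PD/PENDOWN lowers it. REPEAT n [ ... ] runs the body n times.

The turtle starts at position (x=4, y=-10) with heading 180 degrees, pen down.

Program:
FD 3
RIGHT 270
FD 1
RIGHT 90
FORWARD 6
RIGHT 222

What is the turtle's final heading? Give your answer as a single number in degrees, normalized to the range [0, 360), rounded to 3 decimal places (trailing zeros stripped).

Executing turtle program step by step:
Start: pos=(4,-10), heading=180, pen down
FD 3: (4,-10) -> (1,-10) [heading=180, draw]
RT 270: heading 180 -> 270
FD 1: (1,-10) -> (1,-11) [heading=270, draw]
RT 90: heading 270 -> 180
FD 6: (1,-11) -> (-5,-11) [heading=180, draw]
RT 222: heading 180 -> 318
Final: pos=(-5,-11), heading=318, 3 segment(s) drawn

Answer: 318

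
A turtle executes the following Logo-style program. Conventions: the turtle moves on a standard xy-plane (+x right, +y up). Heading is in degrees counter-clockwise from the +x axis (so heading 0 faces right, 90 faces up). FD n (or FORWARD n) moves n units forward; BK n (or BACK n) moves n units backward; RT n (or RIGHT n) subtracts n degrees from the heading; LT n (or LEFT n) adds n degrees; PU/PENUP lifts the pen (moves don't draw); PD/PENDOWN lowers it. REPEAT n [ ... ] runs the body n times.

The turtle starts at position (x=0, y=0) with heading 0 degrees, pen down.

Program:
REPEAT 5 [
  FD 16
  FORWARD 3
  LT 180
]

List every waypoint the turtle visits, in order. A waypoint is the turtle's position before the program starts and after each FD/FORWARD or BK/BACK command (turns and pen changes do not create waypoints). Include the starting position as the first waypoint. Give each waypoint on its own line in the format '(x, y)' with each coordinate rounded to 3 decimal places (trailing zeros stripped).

Executing turtle program step by step:
Start: pos=(0,0), heading=0, pen down
REPEAT 5 [
  -- iteration 1/5 --
  FD 16: (0,0) -> (16,0) [heading=0, draw]
  FD 3: (16,0) -> (19,0) [heading=0, draw]
  LT 180: heading 0 -> 180
  -- iteration 2/5 --
  FD 16: (19,0) -> (3,0) [heading=180, draw]
  FD 3: (3,0) -> (0,0) [heading=180, draw]
  LT 180: heading 180 -> 0
  -- iteration 3/5 --
  FD 16: (0,0) -> (16,0) [heading=0, draw]
  FD 3: (16,0) -> (19,0) [heading=0, draw]
  LT 180: heading 0 -> 180
  -- iteration 4/5 --
  FD 16: (19,0) -> (3,0) [heading=180, draw]
  FD 3: (3,0) -> (0,0) [heading=180, draw]
  LT 180: heading 180 -> 0
  -- iteration 5/5 --
  FD 16: (0,0) -> (16,0) [heading=0, draw]
  FD 3: (16,0) -> (19,0) [heading=0, draw]
  LT 180: heading 0 -> 180
]
Final: pos=(19,0), heading=180, 10 segment(s) drawn
Waypoints (11 total):
(0, 0)
(16, 0)
(19, 0)
(3, 0)
(0, 0)
(16, 0)
(19, 0)
(3, 0)
(0, 0)
(16, 0)
(19, 0)

Answer: (0, 0)
(16, 0)
(19, 0)
(3, 0)
(0, 0)
(16, 0)
(19, 0)
(3, 0)
(0, 0)
(16, 0)
(19, 0)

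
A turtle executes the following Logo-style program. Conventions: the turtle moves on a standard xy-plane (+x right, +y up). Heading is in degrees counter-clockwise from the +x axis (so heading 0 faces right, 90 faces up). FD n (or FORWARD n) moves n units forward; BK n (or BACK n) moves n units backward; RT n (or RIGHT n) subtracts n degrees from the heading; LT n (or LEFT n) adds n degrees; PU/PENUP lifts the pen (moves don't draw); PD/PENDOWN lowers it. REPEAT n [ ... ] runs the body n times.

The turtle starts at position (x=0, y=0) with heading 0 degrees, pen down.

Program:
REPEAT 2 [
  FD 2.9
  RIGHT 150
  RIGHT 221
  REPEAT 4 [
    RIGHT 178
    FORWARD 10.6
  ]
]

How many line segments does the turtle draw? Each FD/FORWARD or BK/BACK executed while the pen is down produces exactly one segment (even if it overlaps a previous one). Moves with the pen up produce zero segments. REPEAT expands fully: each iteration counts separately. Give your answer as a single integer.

Executing turtle program step by step:
Start: pos=(0,0), heading=0, pen down
REPEAT 2 [
  -- iteration 1/2 --
  FD 2.9: (0,0) -> (2.9,0) [heading=0, draw]
  RT 150: heading 0 -> 210
  RT 221: heading 210 -> 349
  REPEAT 4 [
    -- iteration 1/4 --
    RT 178: heading 349 -> 171
    FD 10.6: (2.9,0) -> (-7.569,1.658) [heading=171, draw]
    -- iteration 2/4 --
    RT 178: heading 171 -> 353
    FD 10.6: (-7.569,1.658) -> (2.951,0.366) [heading=353, draw]
    -- iteration 3/4 --
    RT 178: heading 353 -> 175
    FD 10.6: (2.951,0.366) -> (-7.608,1.29) [heading=175, draw]
    -- iteration 4/4 --
    RT 178: heading 175 -> 357
    FD 10.6: (-7.608,1.29) -> (2.977,0.735) [heading=357, draw]
  ]
  -- iteration 2/2 --
  FD 2.9: (2.977,0.735) -> (5.873,0.584) [heading=357, draw]
  RT 150: heading 357 -> 207
  RT 221: heading 207 -> 346
  REPEAT 4 [
    -- iteration 1/4 --
    RT 178: heading 346 -> 168
    FD 10.6: (5.873,0.584) -> (-4.495,2.788) [heading=168, draw]
    -- iteration 2/4 --
    RT 178: heading 168 -> 350
    FD 10.6: (-4.495,2.788) -> (5.944,0.947) [heading=350, draw]
    -- iteration 3/4 --
    RT 178: heading 350 -> 172
    FD 10.6: (5.944,0.947) -> (-4.553,2.422) [heading=172, draw]
    -- iteration 4/4 --
    RT 178: heading 172 -> 354
    FD 10.6: (-4.553,2.422) -> (5.989,1.314) [heading=354, draw]
  ]
]
Final: pos=(5.989,1.314), heading=354, 10 segment(s) drawn
Segments drawn: 10

Answer: 10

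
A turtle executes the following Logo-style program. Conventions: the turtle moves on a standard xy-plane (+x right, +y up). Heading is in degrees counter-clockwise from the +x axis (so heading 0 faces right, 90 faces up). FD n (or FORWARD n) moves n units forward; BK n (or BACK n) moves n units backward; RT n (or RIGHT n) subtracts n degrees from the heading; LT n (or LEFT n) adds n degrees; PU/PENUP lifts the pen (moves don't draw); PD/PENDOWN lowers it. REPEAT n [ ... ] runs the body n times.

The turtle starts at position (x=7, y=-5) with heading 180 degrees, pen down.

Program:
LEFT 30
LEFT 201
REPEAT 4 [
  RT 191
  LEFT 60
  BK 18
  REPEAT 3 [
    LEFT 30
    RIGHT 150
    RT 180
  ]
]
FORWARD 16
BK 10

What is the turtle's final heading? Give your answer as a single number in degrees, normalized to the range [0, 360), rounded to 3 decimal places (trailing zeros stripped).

Answer: 247

Derivation:
Executing turtle program step by step:
Start: pos=(7,-5), heading=180, pen down
LT 30: heading 180 -> 210
LT 201: heading 210 -> 51
REPEAT 4 [
  -- iteration 1/4 --
  RT 191: heading 51 -> 220
  LT 60: heading 220 -> 280
  BK 18: (7,-5) -> (3.874,12.727) [heading=280, draw]
  REPEAT 3 [
    -- iteration 1/3 --
    LT 30: heading 280 -> 310
    RT 150: heading 310 -> 160
    RT 180: heading 160 -> 340
    -- iteration 2/3 --
    LT 30: heading 340 -> 10
    RT 150: heading 10 -> 220
    RT 180: heading 220 -> 40
    -- iteration 3/3 --
    LT 30: heading 40 -> 70
    RT 150: heading 70 -> 280
    RT 180: heading 280 -> 100
  ]
  -- iteration 2/4 --
  RT 191: heading 100 -> 269
  LT 60: heading 269 -> 329
  BK 18: (3.874,12.727) -> (-11.555,21.997) [heading=329, draw]
  REPEAT 3 [
    -- iteration 1/3 --
    LT 30: heading 329 -> 359
    RT 150: heading 359 -> 209
    RT 180: heading 209 -> 29
    -- iteration 2/3 --
    LT 30: heading 29 -> 59
    RT 150: heading 59 -> 269
    RT 180: heading 269 -> 89
    -- iteration 3/3 --
    LT 30: heading 89 -> 119
    RT 150: heading 119 -> 329
    RT 180: heading 329 -> 149
  ]
  -- iteration 3/4 --
  RT 191: heading 149 -> 318
  LT 60: heading 318 -> 18
  BK 18: (-11.555,21.997) -> (-28.674,16.435) [heading=18, draw]
  REPEAT 3 [
    -- iteration 1/3 --
    LT 30: heading 18 -> 48
    RT 150: heading 48 -> 258
    RT 180: heading 258 -> 78
    -- iteration 2/3 --
    LT 30: heading 78 -> 108
    RT 150: heading 108 -> 318
    RT 180: heading 318 -> 138
    -- iteration 3/3 --
    LT 30: heading 138 -> 168
    RT 150: heading 168 -> 18
    RT 180: heading 18 -> 198
  ]
  -- iteration 4/4 --
  RT 191: heading 198 -> 7
  LT 60: heading 7 -> 67
  BK 18: (-28.674,16.435) -> (-35.707,-0.134) [heading=67, draw]
  REPEAT 3 [
    -- iteration 1/3 --
    LT 30: heading 67 -> 97
    RT 150: heading 97 -> 307
    RT 180: heading 307 -> 127
    -- iteration 2/3 --
    LT 30: heading 127 -> 157
    RT 150: heading 157 -> 7
    RT 180: heading 7 -> 187
    -- iteration 3/3 --
    LT 30: heading 187 -> 217
    RT 150: heading 217 -> 67
    RT 180: heading 67 -> 247
  ]
]
FD 16: (-35.707,-0.134) -> (-41.959,-14.862) [heading=247, draw]
BK 10: (-41.959,-14.862) -> (-38.051,-5.657) [heading=247, draw]
Final: pos=(-38.051,-5.657), heading=247, 6 segment(s) drawn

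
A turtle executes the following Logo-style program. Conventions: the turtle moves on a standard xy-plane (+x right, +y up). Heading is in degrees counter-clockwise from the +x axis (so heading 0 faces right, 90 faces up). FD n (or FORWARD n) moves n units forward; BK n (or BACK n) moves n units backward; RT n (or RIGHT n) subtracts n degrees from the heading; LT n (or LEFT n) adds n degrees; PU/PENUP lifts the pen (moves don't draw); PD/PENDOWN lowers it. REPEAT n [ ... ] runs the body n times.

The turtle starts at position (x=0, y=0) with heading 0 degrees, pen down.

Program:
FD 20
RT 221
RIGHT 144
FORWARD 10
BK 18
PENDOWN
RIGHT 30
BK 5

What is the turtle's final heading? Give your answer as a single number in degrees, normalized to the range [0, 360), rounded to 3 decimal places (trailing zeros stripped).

Executing turtle program step by step:
Start: pos=(0,0), heading=0, pen down
FD 20: (0,0) -> (20,0) [heading=0, draw]
RT 221: heading 0 -> 139
RT 144: heading 139 -> 355
FD 10: (20,0) -> (29.962,-0.872) [heading=355, draw]
BK 18: (29.962,-0.872) -> (12.03,0.697) [heading=355, draw]
PD: pen down
RT 30: heading 355 -> 325
BK 5: (12.03,0.697) -> (7.935,3.565) [heading=325, draw]
Final: pos=(7.935,3.565), heading=325, 4 segment(s) drawn

Answer: 325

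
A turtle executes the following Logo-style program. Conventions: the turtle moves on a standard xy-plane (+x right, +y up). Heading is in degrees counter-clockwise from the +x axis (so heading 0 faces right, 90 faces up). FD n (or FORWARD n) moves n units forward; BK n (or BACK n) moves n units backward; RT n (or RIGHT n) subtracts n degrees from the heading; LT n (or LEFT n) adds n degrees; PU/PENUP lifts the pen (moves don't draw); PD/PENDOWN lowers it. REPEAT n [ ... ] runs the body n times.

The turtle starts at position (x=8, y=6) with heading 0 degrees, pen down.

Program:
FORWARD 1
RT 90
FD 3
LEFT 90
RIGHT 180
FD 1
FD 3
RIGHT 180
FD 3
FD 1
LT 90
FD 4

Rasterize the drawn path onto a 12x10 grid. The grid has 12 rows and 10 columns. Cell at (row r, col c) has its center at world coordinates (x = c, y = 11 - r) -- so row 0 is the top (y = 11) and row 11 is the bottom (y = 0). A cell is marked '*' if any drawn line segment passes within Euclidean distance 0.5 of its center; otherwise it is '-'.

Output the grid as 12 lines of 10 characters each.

Answer: ----------
----------
----------
----------
---------*
--------**
---------*
---------*
-----*****
----------
----------
----------

Derivation:
Segment 0: (8,6) -> (9,6)
Segment 1: (9,6) -> (9,3)
Segment 2: (9,3) -> (8,3)
Segment 3: (8,3) -> (5,3)
Segment 4: (5,3) -> (8,3)
Segment 5: (8,3) -> (9,3)
Segment 6: (9,3) -> (9,7)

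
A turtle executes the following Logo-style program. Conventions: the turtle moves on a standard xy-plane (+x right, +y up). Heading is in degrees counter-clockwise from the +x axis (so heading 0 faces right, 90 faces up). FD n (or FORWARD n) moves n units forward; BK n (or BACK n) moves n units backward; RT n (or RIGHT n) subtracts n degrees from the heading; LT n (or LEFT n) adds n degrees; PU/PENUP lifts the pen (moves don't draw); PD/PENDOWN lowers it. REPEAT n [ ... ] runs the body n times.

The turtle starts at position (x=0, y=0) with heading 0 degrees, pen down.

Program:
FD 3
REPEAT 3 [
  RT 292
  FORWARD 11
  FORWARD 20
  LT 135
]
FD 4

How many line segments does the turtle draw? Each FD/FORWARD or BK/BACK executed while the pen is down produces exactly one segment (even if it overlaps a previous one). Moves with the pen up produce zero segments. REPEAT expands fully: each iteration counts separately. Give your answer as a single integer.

Answer: 8

Derivation:
Executing turtle program step by step:
Start: pos=(0,0), heading=0, pen down
FD 3: (0,0) -> (3,0) [heading=0, draw]
REPEAT 3 [
  -- iteration 1/3 --
  RT 292: heading 0 -> 68
  FD 11: (3,0) -> (7.121,10.199) [heading=68, draw]
  FD 20: (7.121,10.199) -> (14.613,28.743) [heading=68, draw]
  LT 135: heading 68 -> 203
  -- iteration 2/3 --
  RT 292: heading 203 -> 271
  FD 11: (14.613,28.743) -> (14.805,17.744) [heading=271, draw]
  FD 20: (14.805,17.744) -> (15.154,-2.253) [heading=271, draw]
  LT 135: heading 271 -> 46
  -- iteration 3/3 --
  RT 292: heading 46 -> 114
  FD 11: (15.154,-2.253) -> (10.68,7.796) [heading=114, draw]
  FD 20: (10.68,7.796) -> (2.545,26.067) [heading=114, draw]
  LT 135: heading 114 -> 249
]
FD 4: (2.545,26.067) -> (1.112,22.333) [heading=249, draw]
Final: pos=(1.112,22.333), heading=249, 8 segment(s) drawn
Segments drawn: 8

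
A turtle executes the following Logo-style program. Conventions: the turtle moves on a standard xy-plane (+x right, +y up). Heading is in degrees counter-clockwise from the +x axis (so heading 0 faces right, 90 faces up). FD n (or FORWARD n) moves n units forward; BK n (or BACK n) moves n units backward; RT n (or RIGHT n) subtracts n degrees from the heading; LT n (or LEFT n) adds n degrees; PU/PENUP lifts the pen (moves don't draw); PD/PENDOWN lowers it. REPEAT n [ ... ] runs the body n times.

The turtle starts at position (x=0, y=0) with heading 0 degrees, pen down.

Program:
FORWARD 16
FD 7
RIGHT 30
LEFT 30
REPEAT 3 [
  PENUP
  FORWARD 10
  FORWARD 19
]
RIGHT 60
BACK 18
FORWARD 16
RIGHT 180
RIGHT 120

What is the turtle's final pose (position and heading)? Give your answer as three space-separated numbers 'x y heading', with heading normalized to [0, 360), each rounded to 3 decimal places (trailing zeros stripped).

Executing turtle program step by step:
Start: pos=(0,0), heading=0, pen down
FD 16: (0,0) -> (16,0) [heading=0, draw]
FD 7: (16,0) -> (23,0) [heading=0, draw]
RT 30: heading 0 -> 330
LT 30: heading 330 -> 0
REPEAT 3 [
  -- iteration 1/3 --
  PU: pen up
  FD 10: (23,0) -> (33,0) [heading=0, move]
  FD 19: (33,0) -> (52,0) [heading=0, move]
  -- iteration 2/3 --
  PU: pen up
  FD 10: (52,0) -> (62,0) [heading=0, move]
  FD 19: (62,0) -> (81,0) [heading=0, move]
  -- iteration 3/3 --
  PU: pen up
  FD 10: (81,0) -> (91,0) [heading=0, move]
  FD 19: (91,0) -> (110,0) [heading=0, move]
]
RT 60: heading 0 -> 300
BK 18: (110,0) -> (101,15.588) [heading=300, move]
FD 16: (101,15.588) -> (109,1.732) [heading=300, move]
RT 180: heading 300 -> 120
RT 120: heading 120 -> 0
Final: pos=(109,1.732), heading=0, 2 segment(s) drawn

Answer: 109 1.732 0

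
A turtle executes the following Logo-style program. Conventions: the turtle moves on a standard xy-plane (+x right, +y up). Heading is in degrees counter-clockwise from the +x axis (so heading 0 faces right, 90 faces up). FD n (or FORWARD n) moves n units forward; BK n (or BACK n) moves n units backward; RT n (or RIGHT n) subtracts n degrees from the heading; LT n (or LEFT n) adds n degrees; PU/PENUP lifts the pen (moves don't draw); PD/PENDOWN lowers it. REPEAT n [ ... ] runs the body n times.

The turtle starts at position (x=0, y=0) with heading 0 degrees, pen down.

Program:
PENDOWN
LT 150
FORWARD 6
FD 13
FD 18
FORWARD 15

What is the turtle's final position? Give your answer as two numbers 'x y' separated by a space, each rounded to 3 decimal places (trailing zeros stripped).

Answer: -45.033 26

Derivation:
Executing turtle program step by step:
Start: pos=(0,0), heading=0, pen down
PD: pen down
LT 150: heading 0 -> 150
FD 6: (0,0) -> (-5.196,3) [heading=150, draw]
FD 13: (-5.196,3) -> (-16.454,9.5) [heading=150, draw]
FD 18: (-16.454,9.5) -> (-32.043,18.5) [heading=150, draw]
FD 15: (-32.043,18.5) -> (-45.033,26) [heading=150, draw]
Final: pos=(-45.033,26), heading=150, 4 segment(s) drawn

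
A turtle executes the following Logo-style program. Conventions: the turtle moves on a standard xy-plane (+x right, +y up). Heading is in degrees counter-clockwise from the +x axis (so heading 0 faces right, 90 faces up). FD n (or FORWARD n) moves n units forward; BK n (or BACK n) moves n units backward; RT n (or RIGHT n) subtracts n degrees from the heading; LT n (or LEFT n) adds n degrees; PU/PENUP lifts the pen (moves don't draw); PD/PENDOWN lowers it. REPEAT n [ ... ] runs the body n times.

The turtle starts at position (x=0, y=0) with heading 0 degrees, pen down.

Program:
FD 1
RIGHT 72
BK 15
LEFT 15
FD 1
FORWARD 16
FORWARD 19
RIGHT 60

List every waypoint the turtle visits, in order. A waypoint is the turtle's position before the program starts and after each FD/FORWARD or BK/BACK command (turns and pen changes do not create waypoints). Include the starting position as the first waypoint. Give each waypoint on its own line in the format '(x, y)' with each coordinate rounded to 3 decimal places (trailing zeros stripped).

Executing turtle program step by step:
Start: pos=(0,0), heading=0, pen down
FD 1: (0,0) -> (1,0) [heading=0, draw]
RT 72: heading 0 -> 288
BK 15: (1,0) -> (-3.635,14.266) [heading=288, draw]
LT 15: heading 288 -> 303
FD 1: (-3.635,14.266) -> (-3.091,13.427) [heading=303, draw]
FD 16: (-3.091,13.427) -> (5.624,0.008) [heading=303, draw]
FD 19: (5.624,0.008) -> (15.972,-15.926) [heading=303, draw]
RT 60: heading 303 -> 243
Final: pos=(15.972,-15.926), heading=243, 5 segment(s) drawn
Waypoints (6 total):
(0, 0)
(1, 0)
(-3.635, 14.266)
(-3.091, 13.427)
(5.624, 0.008)
(15.972, -15.926)

Answer: (0, 0)
(1, 0)
(-3.635, 14.266)
(-3.091, 13.427)
(5.624, 0.008)
(15.972, -15.926)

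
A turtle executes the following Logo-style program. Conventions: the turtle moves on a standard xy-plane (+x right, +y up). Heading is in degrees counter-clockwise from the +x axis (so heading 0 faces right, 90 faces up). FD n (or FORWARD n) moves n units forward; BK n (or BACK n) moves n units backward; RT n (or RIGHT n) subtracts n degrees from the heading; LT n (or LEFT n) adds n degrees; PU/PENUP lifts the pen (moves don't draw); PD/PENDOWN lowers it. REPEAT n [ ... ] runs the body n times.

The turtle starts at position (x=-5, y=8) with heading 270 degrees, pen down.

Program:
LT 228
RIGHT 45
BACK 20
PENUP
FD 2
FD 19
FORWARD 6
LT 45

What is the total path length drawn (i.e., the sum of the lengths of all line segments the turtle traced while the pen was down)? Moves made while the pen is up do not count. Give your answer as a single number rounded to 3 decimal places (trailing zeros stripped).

Answer: 20

Derivation:
Executing turtle program step by step:
Start: pos=(-5,8), heading=270, pen down
LT 228: heading 270 -> 138
RT 45: heading 138 -> 93
BK 20: (-5,8) -> (-3.953,-11.973) [heading=93, draw]
PU: pen up
FD 2: (-3.953,-11.973) -> (-4.058,-9.975) [heading=93, move]
FD 19: (-4.058,-9.975) -> (-5.052,8.999) [heading=93, move]
FD 6: (-5.052,8.999) -> (-5.366,14.99) [heading=93, move]
LT 45: heading 93 -> 138
Final: pos=(-5.366,14.99), heading=138, 1 segment(s) drawn

Segment lengths:
  seg 1: (-5,8) -> (-3.953,-11.973), length = 20
Total = 20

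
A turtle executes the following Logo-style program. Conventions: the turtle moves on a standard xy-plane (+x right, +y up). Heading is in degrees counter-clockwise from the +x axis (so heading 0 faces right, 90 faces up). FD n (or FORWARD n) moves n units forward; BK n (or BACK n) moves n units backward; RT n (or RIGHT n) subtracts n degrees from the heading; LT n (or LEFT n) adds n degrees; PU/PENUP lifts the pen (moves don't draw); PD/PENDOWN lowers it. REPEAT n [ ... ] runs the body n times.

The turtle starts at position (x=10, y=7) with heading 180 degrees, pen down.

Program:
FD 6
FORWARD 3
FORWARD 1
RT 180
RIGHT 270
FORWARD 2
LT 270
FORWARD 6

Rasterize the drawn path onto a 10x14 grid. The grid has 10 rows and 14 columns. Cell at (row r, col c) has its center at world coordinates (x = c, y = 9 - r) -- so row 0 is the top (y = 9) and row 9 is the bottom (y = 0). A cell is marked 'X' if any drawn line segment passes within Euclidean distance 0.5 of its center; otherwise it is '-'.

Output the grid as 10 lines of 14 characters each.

Segment 0: (10,7) -> (4,7)
Segment 1: (4,7) -> (1,7)
Segment 2: (1,7) -> (0,7)
Segment 3: (0,7) -> (-0,9)
Segment 4: (-0,9) -> (6,9)

Answer: XXXXXXX-------
X-------------
XXXXXXXXXXX---
--------------
--------------
--------------
--------------
--------------
--------------
--------------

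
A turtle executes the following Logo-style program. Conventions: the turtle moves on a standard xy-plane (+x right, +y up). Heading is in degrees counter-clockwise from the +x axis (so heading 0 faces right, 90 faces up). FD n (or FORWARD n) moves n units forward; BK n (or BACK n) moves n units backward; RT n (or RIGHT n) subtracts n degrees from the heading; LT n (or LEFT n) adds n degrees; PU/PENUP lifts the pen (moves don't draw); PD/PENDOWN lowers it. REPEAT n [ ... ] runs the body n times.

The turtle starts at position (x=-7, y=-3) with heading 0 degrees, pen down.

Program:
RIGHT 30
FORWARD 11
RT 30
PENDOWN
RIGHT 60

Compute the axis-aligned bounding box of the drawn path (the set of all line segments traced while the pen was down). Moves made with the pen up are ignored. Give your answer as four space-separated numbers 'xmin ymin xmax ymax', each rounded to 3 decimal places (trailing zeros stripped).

Executing turtle program step by step:
Start: pos=(-7,-3), heading=0, pen down
RT 30: heading 0 -> 330
FD 11: (-7,-3) -> (2.526,-8.5) [heading=330, draw]
RT 30: heading 330 -> 300
PD: pen down
RT 60: heading 300 -> 240
Final: pos=(2.526,-8.5), heading=240, 1 segment(s) drawn

Segment endpoints: x in {-7, 2.526}, y in {-8.5, -3}
xmin=-7, ymin=-8.5, xmax=2.526, ymax=-3

Answer: -7 -8.5 2.526 -3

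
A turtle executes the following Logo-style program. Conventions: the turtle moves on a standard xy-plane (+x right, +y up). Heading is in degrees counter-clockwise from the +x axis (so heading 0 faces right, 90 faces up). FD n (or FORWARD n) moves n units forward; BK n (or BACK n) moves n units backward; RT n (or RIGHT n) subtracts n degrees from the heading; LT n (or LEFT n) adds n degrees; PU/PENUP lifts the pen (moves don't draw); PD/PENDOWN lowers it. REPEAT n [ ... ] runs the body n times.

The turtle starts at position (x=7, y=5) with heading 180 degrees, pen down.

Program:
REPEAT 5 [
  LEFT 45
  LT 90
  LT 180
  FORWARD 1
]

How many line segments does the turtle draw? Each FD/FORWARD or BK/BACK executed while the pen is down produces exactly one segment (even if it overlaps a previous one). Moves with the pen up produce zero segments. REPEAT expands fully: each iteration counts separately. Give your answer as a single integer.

Answer: 5

Derivation:
Executing turtle program step by step:
Start: pos=(7,5), heading=180, pen down
REPEAT 5 [
  -- iteration 1/5 --
  LT 45: heading 180 -> 225
  LT 90: heading 225 -> 315
  LT 180: heading 315 -> 135
  FD 1: (7,5) -> (6.293,5.707) [heading=135, draw]
  -- iteration 2/5 --
  LT 45: heading 135 -> 180
  LT 90: heading 180 -> 270
  LT 180: heading 270 -> 90
  FD 1: (6.293,5.707) -> (6.293,6.707) [heading=90, draw]
  -- iteration 3/5 --
  LT 45: heading 90 -> 135
  LT 90: heading 135 -> 225
  LT 180: heading 225 -> 45
  FD 1: (6.293,6.707) -> (7,7.414) [heading=45, draw]
  -- iteration 4/5 --
  LT 45: heading 45 -> 90
  LT 90: heading 90 -> 180
  LT 180: heading 180 -> 0
  FD 1: (7,7.414) -> (8,7.414) [heading=0, draw]
  -- iteration 5/5 --
  LT 45: heading 0 -> 45
  LT 90: heading 45 -> 135
  LT 180: heading 135 -> 315
  FD 1: (8,7.414) -> (8.707,6.707) [heading=315, draw]
]
Final: pos=(8.707,6.707), heading=315, 5 segment(s) drawn
Segments drawn: 5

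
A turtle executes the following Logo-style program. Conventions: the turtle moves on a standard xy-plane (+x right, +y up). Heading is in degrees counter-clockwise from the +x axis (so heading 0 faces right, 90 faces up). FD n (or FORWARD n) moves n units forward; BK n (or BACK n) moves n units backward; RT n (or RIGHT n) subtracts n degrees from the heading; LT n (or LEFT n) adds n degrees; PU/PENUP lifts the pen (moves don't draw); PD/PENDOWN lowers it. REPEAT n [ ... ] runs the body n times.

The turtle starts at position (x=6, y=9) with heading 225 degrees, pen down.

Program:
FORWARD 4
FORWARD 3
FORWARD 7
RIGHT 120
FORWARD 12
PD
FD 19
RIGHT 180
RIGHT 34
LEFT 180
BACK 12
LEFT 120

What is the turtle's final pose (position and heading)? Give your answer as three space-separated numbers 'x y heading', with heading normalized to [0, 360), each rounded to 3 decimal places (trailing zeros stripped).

Answer: -15.83 17.698 191

Derivation:
Executing turtle program step by step:
Start: pos=(6,9), heading=225, pen down
FD 4: (6,9) -> (3.172,6.172) [heading=225, draw]
FD 3: (3.172,6.172) -> (1.05,4.05) [heading=225, draw]
FD 7: (1.05,4.05) -> (-3.899,-0.899) [heading=225, draw]
RT 120: heading 225 -> 105
FD 12: (-3.899,-0.899) -> (-7.005,10.692) [heading=105, draw]
PD: pen down
FD 19: (-7.005,10.692) -> (-11.923,29.044) [heading=105, draw]
RT 180: heading 105 -> 285
RT 34: heading 285 -> 251
LT 180: heading 251 -> 71
BK 12: (-11.923,29.044) -> (-15.83,17.698) [heading=71, draw]
LT 120: heading 71 -> 191
Final: pos=(-15.83,17.698), heading=191, 6 segment(s) drawn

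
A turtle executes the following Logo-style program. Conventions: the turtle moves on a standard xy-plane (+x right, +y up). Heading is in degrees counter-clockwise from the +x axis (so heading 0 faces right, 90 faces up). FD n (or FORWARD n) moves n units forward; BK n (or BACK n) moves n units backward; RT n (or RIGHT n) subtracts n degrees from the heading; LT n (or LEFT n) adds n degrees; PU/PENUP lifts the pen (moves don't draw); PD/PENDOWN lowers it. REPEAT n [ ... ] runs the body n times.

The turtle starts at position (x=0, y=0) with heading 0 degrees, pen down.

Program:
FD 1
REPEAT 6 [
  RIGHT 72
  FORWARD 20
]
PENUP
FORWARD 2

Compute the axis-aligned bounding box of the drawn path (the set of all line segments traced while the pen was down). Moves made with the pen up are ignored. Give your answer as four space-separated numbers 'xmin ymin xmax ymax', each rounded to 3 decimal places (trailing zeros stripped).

Executing turtle program step by step:
Start: pos=(0,0), heading=0, pen down
FD 1: (0,0) -> (1,0) [heading=0, draw]
REPEAT 6 [
  -- iteration 1/6 --
  RT 72: heading 0 -> 288
  FD 20: (1,0) -> (7.18,-19.021) [heading=288, draw]
  -- iteration 2/6 --
  RT 72: heading 288 -> 216
  FD 20: (7.18,-19.021) -> (-9,-30.777) [heading=216, draw]
  -- iteration 3/6 --
  RT 72: heading 216 -> 144
  FD 20: (-9,-30.777) -> (-25.18,-19.021) [heading=144, draw]
  -- iteration 4/6 --
  RT 72: heading 144 -> 72
  FD 20: (-25.18,-19.021) -> (-19,0) [heading=72, draw]
  -- iteration 5/6 --
  RT 72: heading 72 -> 0
  FD 20: (-19,0) -> (1,0) [heading=0, draw]
  -- iteration 6/6 --
  RT 72: heading 0 -> 288
  FD 20: (1,0) -> (7.18,-19.021) [heading=288, draw]
]
PU: pen up
FD 2: (7.18,-19.021) -> (7.798,-20.923) [heading=288, move]
Final: pos=(7.798,-20.923), heading=288, 7 segment(s) drawn

Segment endpoints: x in {-25.18, -19, -9, 0, 1, 1, 7.18, 7.18}, y in {-30.777, -19.021, -19.021, -19.021, 0, 0}
xmin=-25.18, ymin=-30.777, xmax=7.18, ymax=0

Answer: -25.18 -30.777 7.18 0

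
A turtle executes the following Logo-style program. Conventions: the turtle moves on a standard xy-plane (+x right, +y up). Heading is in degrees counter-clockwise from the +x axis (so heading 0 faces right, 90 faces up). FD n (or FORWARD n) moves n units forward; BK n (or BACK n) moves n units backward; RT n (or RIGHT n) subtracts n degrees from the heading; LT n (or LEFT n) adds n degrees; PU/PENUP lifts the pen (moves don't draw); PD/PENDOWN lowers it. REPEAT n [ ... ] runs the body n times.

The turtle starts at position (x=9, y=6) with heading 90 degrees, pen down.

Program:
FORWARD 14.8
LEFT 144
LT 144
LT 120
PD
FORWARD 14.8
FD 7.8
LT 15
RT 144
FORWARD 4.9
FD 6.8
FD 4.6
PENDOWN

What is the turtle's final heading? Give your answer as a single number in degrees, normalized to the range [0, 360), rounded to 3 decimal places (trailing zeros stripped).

Answer: 9

Derivation:
Executing turtle program step by step:
Start: pos=(9,6), heading=90, pen down
FD 14.8: (9,6) -> (9,20.8) [heading=90, draw]
LT 144: heading 90 -> 234
LT 144: heading 234 -> 18
LT 120: heading 18 -> 138
PD: pen down
FD 14.8: (9,20.8) -> (-1.999,30.703) [heading=138, draw]
FD 7.8: (-1.999,30.703) -> (-7.795,35.922) [heading=138, draw]
LT 15: heading 138 -> 153
RT 144: heading 153 -> 9
FD 4.9: (-7.795,35.922) -> (-2.955,36.689) [heading=9, draw]
FD 6.8: (-2.955,36.689) -> (3.761,37.753) [heading=9, draw]
FD 4.6: (3.761,37.753) -> (8.304,38.472) [heading=9, draw]
PD: pen down
Final: pos=(8.304,38.472), heading=9, 6 segment(s) drawn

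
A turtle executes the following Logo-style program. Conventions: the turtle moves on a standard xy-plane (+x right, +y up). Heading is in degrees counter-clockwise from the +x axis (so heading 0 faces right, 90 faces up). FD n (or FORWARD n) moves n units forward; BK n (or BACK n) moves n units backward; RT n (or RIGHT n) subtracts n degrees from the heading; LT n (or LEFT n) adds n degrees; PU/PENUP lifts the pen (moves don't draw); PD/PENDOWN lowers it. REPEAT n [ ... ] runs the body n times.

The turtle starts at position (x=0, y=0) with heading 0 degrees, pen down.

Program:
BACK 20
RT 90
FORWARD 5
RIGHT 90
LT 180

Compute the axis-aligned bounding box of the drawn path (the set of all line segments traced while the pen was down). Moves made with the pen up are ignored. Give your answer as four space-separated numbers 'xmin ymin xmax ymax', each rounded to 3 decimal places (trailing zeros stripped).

Answer: -20 -5 0 0

Derivation:
Executing turtle program step by step:
Start: pos=(0,0), heading=0, pen down
BK 20: (0,0) -> (-20,0) [heading=0, draw]
RT 90: heading 0 -> 270
FD 5: (-20,0) -> (-20,-5) [heading=270, draw]
RT 90: heading 270 -> 180
LT 180: heading 180 -> 0
Final: pos=(-20,-5), heading=0, 2 segment(s) drawn

Segment endpoints: x in {-20, 0}, y in {-5, 0}
xmin=-20, ymin=-5, xmax=0, ymax=0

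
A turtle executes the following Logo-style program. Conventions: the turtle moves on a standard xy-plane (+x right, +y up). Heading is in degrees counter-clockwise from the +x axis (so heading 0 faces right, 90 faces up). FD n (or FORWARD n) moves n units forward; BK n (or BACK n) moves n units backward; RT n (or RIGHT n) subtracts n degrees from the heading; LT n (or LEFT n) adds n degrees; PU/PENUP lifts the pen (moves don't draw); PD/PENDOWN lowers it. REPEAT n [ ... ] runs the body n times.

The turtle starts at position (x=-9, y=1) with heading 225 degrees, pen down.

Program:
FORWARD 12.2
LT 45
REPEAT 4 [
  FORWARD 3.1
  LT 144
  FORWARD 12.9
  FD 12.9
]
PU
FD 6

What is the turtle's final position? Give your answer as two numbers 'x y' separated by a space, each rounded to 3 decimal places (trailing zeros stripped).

Answer: -19.331 20.519

Derivation:
Executing turtle program step by step:
Start: pos=(-9,1), heading=225, pen down
FD 12.2: (-9,1) -> (-17.627,-7.627) [heading=225, draw]
LT 45: heading 225 -> 270
REPEAT 4 [
  -- iteration 1/4 --
  FD 3.1: (-17.627,-7.627) -> (-17.627,-10.727) [heading=270, draw]
  LT 144: heading 270 -> 54
  FD 12.9: (-17.627,-10.727) -> (-10.044,-0.29) [heading=54, draw]
  FD 12.9: (-10.044,-0.29) -> (-2.462,10.146) [heading=54, draw]
  -- iteration 2/4 --
  FD 3.1: (-2.462,10.146) -> (-0.64,12.654) [heading=54, draw]
  LT 144: heading 54 -> 198
  FD 12.9: (-0.64,12.654) -> (-12.908,8.668) [heading=198, draw]
  FD 12.9: (-12.908,8.668) -> (-25.177,4.681) [heading=198, draw]
  -- iteration 3/4 --
  FD 3.1: (-25.177,4.681) -> (-28.125,3.723) [heading=198, draw]
  LT 144: heading 198 -> 342
  FD 12.9: (-28.125,3.723) -> (-15.857,-0.263) [heading=342, draw]
  FD 12.9: (-15.857,-0.263) -> (-3.588,-4.249) [heading=342, draw]
  -- iteration 4/4 --
  FD 3.1: (-3.588,-4.249) -> (-0.64,-5.207) [heading=342, draw]
  LT 144: heading 342 -> 126
  FD 12.9: (-0.64,-5.207) -> (-8.222,5.229) [heading=126, draw]
  FD 12.9: (-8.222,5.229) -> (-15.805,15.665) [heading=126, draw]
]
PU: pen up
FD 6: (-15.805,15.665) -> (-19.331,20.519) [heading=126, move]
Final: pos=(-19.331,20.519), heading=126, 13 segment(s) drawn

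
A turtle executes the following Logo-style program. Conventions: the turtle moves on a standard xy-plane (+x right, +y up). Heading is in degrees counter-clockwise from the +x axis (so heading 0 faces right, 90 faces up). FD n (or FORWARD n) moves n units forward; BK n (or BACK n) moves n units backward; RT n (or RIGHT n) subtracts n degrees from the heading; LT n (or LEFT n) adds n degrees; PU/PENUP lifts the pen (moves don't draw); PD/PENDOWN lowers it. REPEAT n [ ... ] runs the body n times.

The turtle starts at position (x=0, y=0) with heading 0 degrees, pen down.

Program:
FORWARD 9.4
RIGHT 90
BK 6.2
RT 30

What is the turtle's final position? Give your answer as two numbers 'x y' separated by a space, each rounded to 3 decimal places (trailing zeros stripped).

Executing turtle program step by step:
Start: pos=(0,0), heading=0, pen down
FD 9.4: (0,0) -> (9.4,0) [heading=0, draw]
RT 90: heading 0 -> 270
BK 6.2: (9.4,0) -> (9.4,6.2) [heading=270, draw]
RT 30: heading 270 -> 240
Final: pos=(9.4,6.2), heading=240, 2 segment(s) drawn

Answer: 9.4 6.2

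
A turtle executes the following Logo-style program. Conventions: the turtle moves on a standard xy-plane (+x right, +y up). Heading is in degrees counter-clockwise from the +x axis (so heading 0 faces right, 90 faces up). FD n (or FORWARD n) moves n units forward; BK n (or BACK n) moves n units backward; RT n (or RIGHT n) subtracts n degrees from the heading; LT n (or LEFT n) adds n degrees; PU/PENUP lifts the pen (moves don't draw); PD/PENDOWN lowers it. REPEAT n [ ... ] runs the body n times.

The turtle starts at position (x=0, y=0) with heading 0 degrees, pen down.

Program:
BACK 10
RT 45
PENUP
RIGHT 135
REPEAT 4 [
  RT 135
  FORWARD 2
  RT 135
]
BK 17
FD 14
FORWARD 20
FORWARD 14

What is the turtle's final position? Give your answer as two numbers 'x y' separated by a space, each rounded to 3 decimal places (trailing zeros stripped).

Executing turtle program step by step:
Start: pos=(0,0), heading=0, pen down
BK 10: (0,0) -> (-10,0) [heading=0, draw]
RT 45: heading 0 -> 315
PU: pen up
RT 135: heading 315 -> 180
REPEAT 4 [
  -- iteration 1/4 --
  RT 135: heading 180 -> 45
  FD 2: (-10,0) -> (-8.586,1.414) [heading=45, move]
  RT 135: heading 45 -> 270
  -- iteration 2/4 --
  RT 135: heading 270 -> 135
  FD 2: (-8.586,1.414) -> (-10,2.828) [heading=135, move]
  RT 135: heading 135 -> 0
  -- iteration 3/4 --
  RT 135: heading 0 -> 225
  FD 2: (-10,2.828) -> (-11.414,1.414) [heading=225, move]
  RT 135: heading 225 -> 90
  -- iteration 4/4 --
  RT 135: heading 90 -> 315
  FD 2: (-11.414,1.414) -> (-10,0) [heading=315, move]
  RT 135: heading 315 -> 180
]
BK 17: (-10,0) -> (7,0) [heading=180, move]
FD 14: (7,0) -> (-7,0) [heading=180, move]
FD 20: (-7,0) -> (-27,0) [heading=180, move]
FD 14: (-27,0) -> (-41,0) [heading=180, move]
Final: pos=(-41,0), heading=180, 1 segment(s) drawn

Answer: -41 0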